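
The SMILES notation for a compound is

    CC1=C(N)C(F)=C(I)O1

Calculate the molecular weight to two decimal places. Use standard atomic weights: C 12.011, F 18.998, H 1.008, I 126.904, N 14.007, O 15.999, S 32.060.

241.00 g/mol

First, the molecular formula is C5H5FINO (counting implicit H from valence).
  C: 5 × 12.011 = 60.055
  F: 1 × 18.998 = 18.998
  H: 5 × 1.008 = 5.040
  I: 1 × 126.904 = 126.904
  N: 1 × 14.007 = 14.007
  O: 1 × 15.999 = 15.999
Sum: 5×12.011 + 1×18.998 + 5×1.008 + 1×126.904 + 1×14.007 + 1×15.999 = 241.003 → 241.00 g/mol.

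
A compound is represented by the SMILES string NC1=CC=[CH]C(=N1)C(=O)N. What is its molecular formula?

Walk through each heavy atom and fill implicit hydrogens from standard valence (C 4, N 3, O 2, S 2, halogen 1):
  atom 1: N, bond orders sum to 1 (valence 3) → 2 H
  atom 2: C, bond orders sum to 4 (valence 4) → 0 H
  atom 3: C, bond orders sum to 3 (valence 4) → 1 H
  atom 4: C, bond orders sum to 3 (valence 4) → 1 H
  atom 5: C with explicit H count 1
  atom 6: C, bond orders sum to 4 (valence 4) → 0 H
  atom 7: N, bond orders sum to 3 (valence 3) → 0 H
  atom 8: C, bond orders sum to 4 (valence 4) → 0 H
  atom 9: O, bond orders sum to 2 (valence 2) → 0 H
  atom 10: N, bond orders sum to 1 (valence 3) → 2 H
Totals → C:6, H:7, N:3, O:1.
In Hill order: C6H7N3O.

C6H7N3O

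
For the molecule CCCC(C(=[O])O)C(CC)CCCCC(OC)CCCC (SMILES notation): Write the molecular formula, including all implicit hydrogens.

Walk through each heavy atom and fill implicit hydrogens from standard valence (C 4, N 3, O 2, S 2, halogen 1):
  atom 1: C, bond orders sum to 1 (valence 4) → 3 H
  atom 2: C, bond orders sum to 2 (valence 4) → 2 H
  atom 3: C, bond orders sum to 2 (valence 4) → 2 H
  atom 4: C, bond orders sum to 3 (valence 4) → 1 H
  atom 5: C, bond orders sum to 4 (valence 4) → 0 H
  atom 6: O with explicit H count 0
  atom 7: O, bond orders sum to 1 (valence 2) → 1 H
  atom 8: C, bond orders sum to 3 (valence 4) → 1 H
  atom 9: C, bond orders sum to 2 (valence 4) → 2 H
  atom 10: C, bond orders sum to 1 (valence 4) → 3 H
  atom 11: C, bond orders sum to 2 (valence 4) → 2 H
  atom 12: C, bond orders sum to 2 (valence 4) → 2 H
  atom 13: C, bond orders sum to 2 (valence 4) → 2 H
  atom 14: C, bond orders sum to 2 (valence 4) → 2 H
  atom 15: C, bond orders sum to 3 (valence 4) → 1 H
  atom 16: O, bond orders sum to 2 (valence 2) → 0 H
  atom 17: C, bond orders sum to 1 (valence 4) → 3 H
  atom 18: C, bond orders sum to 2 (valence 4) → 2 H
  atom 19: C, bond orders sum to 2 (valence 4) → 2 H
  atom 20: C, bond orders sum to 2 (valence 4) → 2 H
  atom 21: C, bond orders sum to 1 (valence 4) → 3 H
Totals → C:18, H:36, O:3.

C18H36O3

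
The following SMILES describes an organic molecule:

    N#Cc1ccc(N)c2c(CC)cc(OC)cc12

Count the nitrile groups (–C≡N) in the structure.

1

The nitrile motif appears at heavy-atom position 2 in the SMILES.
Other groups present: 1 ether, 1 primary amine.
Nitrile count: 1.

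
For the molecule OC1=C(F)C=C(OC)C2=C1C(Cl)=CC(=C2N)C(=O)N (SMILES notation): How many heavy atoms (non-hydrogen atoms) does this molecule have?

19

Every atom symbol written in the SMILES (organic subset) is one heavy atom; implicit H are not written.
Heavy atoms by element → C:12, Cl:1, F:1, N:2, O:3.
Total: 19.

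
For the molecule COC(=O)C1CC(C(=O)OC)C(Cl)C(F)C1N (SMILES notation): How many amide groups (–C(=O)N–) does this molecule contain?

0

Scan the SMILES for the amide motif — none present.
Groups that are present: 2 ester, 1 primary amine.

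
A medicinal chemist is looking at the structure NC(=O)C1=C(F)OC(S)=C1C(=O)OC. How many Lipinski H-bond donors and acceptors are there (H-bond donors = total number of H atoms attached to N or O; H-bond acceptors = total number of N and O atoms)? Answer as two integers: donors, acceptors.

Donors: find every N or O and count the H atoms it carries.
  atom 1 (N): bond orders sum to 1 → 2 H
  atom 3 (O): bond orders sum to 2 → 0 H
  atom 7 (O): bond orders sum to 2 → 0 H
  atom 12 (O): bond orders sum to 2 → 0 H
  atom 13 (O): bond orders sum to 2 → 0 H
Lipinski HBD = 2.
Acceptors: N atoms = 1, O atoms = 4 → HBA = 5.

2, 5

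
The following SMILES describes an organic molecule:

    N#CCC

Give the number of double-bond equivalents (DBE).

Degree of unsaturation = (number of rings) + (number of π bonds).
Ring closures in the SMILES: 0.
π bonds: 1 triple bond (each 2 DoU) → 2 DoU from unsaturation.
Total DoU = 0 + 2 = 2.

2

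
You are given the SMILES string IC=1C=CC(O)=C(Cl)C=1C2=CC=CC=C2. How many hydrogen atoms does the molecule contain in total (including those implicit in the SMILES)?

8

Walk through each heavy atom and fill implicit hydrogens from standard valence (C 4, N 3, O 2, S 2, halogen 1):
  atom 1: I (halogen, monovalent) → 0 H
  atom 2: C, bond orders sum to 4 (valence 4) → 0 H
  atom 3: C, bond orders sum to 3 (valence 4) → 1 H
  atom 4: C, bond orders sum to 3 (valence 4) → 1 H
  atom 5: C, bond orders sum to 4 (valence 4) → 0 H
  atom 6: O, bond orders sum to 1 (valence 2) → 1 H
  atom 7: C, bond orders sum to 4 (valence 4) → 0 H
  atom 8: Cl (halogen, monovalent) → 0 H
  atom 9: C, bond orders sum to 4 (valence 4) → 0 H
  atom 10: C, bond orders sum to 4 (valence 4) → 0 H
  atom 11: C, bond orders sum to 3 (valence 4) → 1 H
  atom 12: C, bond orders sum to 3 (valence 4) → 1 H
  atom 13: C, bond orders sum to 3 (valence 4) → 1 H
  atom 14: C, bond orders sum to 3 (valence 4) → 1 H
  atom 15: C, bond orders sum to 3 (valence 4) → 1 H
Total hydrogens: 8.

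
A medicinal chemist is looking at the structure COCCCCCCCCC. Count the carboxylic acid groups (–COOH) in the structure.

0

Scan the SMILES for the carboxylic acid motif — none present.
Groups that are present: 1 ether.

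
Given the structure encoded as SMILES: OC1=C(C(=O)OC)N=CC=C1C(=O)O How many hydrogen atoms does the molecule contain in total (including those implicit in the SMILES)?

Walk through each heavy atom and fill implicit hydrogens from standard valence (C 4, N 3, O 2, S 2, halogen 1):
  atom 1: O, bond orders sum to 1 (valence 2) → 1 H
  atom 2: C, bond orders sum to 4 (valence 4) → 0 H
  atom 3: C, bond orders sum to 4 (valence 4) → 0 H
  atom 4: C, bond orders sum to 4 (valence 4) → 0 H
  atom 5: O, bond orders sum to 2 (valence 2) → 0 H
  atom 6: O, bond orders sum to 2 (valence 2) → 0 H
  atom 7: C, bond orders sum to 1 (valence 4) → 3 H
  atom 8: N, bond orders sum to 3 (valence 3) → 0 H
  atom 9: C, bond orders sum to 3 (valence 4) → 1 H
  atom 10: C, bond orders sum to 3 (valence 4) → 1 H
  atom 11: C, bond orders sum to 4 (valence 4) → 0 H
  atom 12: C, bond orders sum to 4 (valence 4) → 0 H
  atom 13: O, bond orders sum to 2 (valence 2) → 0 H
  atom 14: O, bond orders sum to 1 (valence 2) → 1 H
Total hydrogens: 7.

7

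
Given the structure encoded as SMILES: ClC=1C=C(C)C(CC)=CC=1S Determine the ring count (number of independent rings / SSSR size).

1

In SMILES, each pair of matching ring-closure digits denotes one ring-closing bond; the number of such bonds equals the number of independent rings.
Ring-closure bonds here: 1.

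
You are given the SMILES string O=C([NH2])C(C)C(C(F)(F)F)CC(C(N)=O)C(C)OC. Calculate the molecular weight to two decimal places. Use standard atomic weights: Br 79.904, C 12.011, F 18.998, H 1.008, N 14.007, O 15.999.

First, the molecular formula is C11H19F3N2O3 (counting implicit H from valence).
  C: 11 × 12.011 = 132.121
  F: 3 × 18.998 = 56.994
  H: 19 × 1.008 = 19.152
  N: 2 × 14.007 = 28.014
  O: 3 × 15.999 = 47.997
Sum: 11×12.011 + 3×18.998 + 19×1.008 + 2×14.007 + 3×15.999 = 284.278 → 284.28 g/mol.

284.28 g/mol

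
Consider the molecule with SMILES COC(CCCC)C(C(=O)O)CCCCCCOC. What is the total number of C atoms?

Count every carbon token in the SMILES (each C, including those in ring-closure positions and inside branches).
Carbon count: 15.

15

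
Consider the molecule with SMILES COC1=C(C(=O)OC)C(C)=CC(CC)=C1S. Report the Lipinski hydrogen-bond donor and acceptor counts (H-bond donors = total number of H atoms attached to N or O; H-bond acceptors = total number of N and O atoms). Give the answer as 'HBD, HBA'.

0, 3

Donors: find every N or O and count the H atoms it carries.
  atom 2 (O): bond orders sum to 2 → 0 H
  atom 6 (O): bond orders sum to 2 → 0 H
  atom 7 (O): bond orders sum to 2 → 0 H
Lipinski HBD = 0.
Acceptors: N atoms = 0, O atoms = 3 → HBA = 3.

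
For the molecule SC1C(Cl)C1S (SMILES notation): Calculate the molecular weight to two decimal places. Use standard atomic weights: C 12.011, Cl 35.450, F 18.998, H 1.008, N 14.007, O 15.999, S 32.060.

140.64 g/mol

First, the molecular formula is C3H5ClS2 (counting implicit H from valence).
  C: 3 × 12.011 = 36.033
  Cl: 1 × 35.450 = 35.450
  H: 5 × 1.008 = 5.040
  S: 2 × 32.060 = 64.120
Sum: 3×12.011 + 1×35.450 + 5×1.008 + 2×32.060 = 140.643 → 140.64 g/mol.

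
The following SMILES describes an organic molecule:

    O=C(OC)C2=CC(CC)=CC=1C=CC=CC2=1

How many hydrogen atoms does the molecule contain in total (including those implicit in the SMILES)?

14

Walk through each heavy atom and fill implicit hydrogens from standard valence (C 4, N 3, O 2, S 2, halogen 1):
  atom 1: O, bond orders sum to 2 (valence 2) → 0 H
  atom 2: C, bond orders sum to 4 (valence 4) → 0 H
  atom 3: O, bond orders sum to 2 (valence 2) → 0 H
  atom 4: C, bond orders sum to 1 (valence 4) → 3 H
  atom 5: C, bond orders sum to 4 (valence 4) → 0 H
  atom 6: C, bond orders sum to 3 (valence 4) → 1 H
  atom 7: C, bond orders sum to 4 (valence 4) → 0 H
  atom 8: C, bond orders sum to 2 (valence 4) → 2 H
  atom 9: C, bond orders sum to 1 (valence 4) → 3 H
  atom 10: C, bond orders sum to 3 (valence 4) → 1 H
  atom 11: C, bond orders sum to 4 (valence 4) → 0 H
  atom 12: C, bond orders sum to 3 (valence 4) → 1 H
  atom 13: C, bond orders sum to 3 (valence 4) → 1 H
  atom 14: C, bond orders sum to 3 (valence 4) → 1 H
  atom 15: C, bond orders sum to 3 (valence 4) → 1 H
  atom 16: C, bond orders sum to 4 (valence 4) → 0 H
Total hydrogens: 14.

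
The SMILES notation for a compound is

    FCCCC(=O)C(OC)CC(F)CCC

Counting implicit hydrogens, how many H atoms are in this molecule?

Walk through each heavy atom and fill implicit hydrogens from standard valence (C 4, N 3, O 2, S 2, halogen 1):
  atom 1: F (halogen, monovalent) → 0 H
  atom 2: C, bond orders sum to 2 (valence 4) → 2 H
  atom 3: C, bond orders sum to 2 (valence 4) → 2 H
  atom 4: C, bond orders sum to 2 (valence 4) → 2 H
  atom 5: C, bond orders sum to 4 (valence 4) → 0 H
  atom 6: O, bond orders sum to 2 (valence 2) → 0 H
  atom 7: C, bond orders sum to 3 (valence 4) → 1 H
  atom 8: O, bond orders sum to 2 (valence 2) → 0 H
  atom 9: C, bond orders sum to 1 (valence 4) → 3 H
  atom 10: C, bond orders sum to 2 (valence 4) → 2 H
  atom 11: C, bond orders sum to 3 (valence 4) → 1 H
  atom 12: F (halogen, monovalent) → 0 H
  atom 13: C, bond orders sum to 2 (valence 4) → 2 H
  atom 14: C, bond orders sum to 2 (valence 4) → 2 H
  atom 15: C, bond orders sum to 1 (valence 4) → 3 H
Total hydrogens: 20.

20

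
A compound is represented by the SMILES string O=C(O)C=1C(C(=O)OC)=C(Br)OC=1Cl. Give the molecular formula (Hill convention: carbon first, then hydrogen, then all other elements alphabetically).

C7H4BrClO5

Walk through each heavy atom and fill implicit hydrogens from standard valence (C 4, N 3, O 2, S 2, halogen 1):
  atom 1: O, bond orders sum to 2 (valence 2) → 0 H
  atom 2: C, bond orders sum to 4 (valence 4) → 0 H
  atom 3: O, bond orders sum to 1 (valence 2) → 1 H
  atom 4: C, bond orders sum to 4 (valence 4) → 0 H
  atom 5: C, bond orders sum to 4 (valence 4) → 0 H
  atom 6: C, bond orders sum to 4 (valence 4) → 0 H
  atom 7: O, bond orders sum to 2 (valence 2) → 0 H
  atom 8: O, bond orders sum to 2 (valence 2) → 0 H
  atom 9: C, bond orders sum to 1 (valence 4) → 3 H
  atom 10: C, bond orders sum to 4 (valence 4) → 0 H
  atom 11: Br (halogen, monovalent) → 0 H
  atom 12: O, bond orders sum to 2 (valence 2) → 0 H
  atom 13: C, bond orders sum to 4 (valence 4) → 0 H
  atom 14: Cl (halogen, monovalent) → 0 H
Totals → C:7, H:4, Br:1, Cl:1, O:5.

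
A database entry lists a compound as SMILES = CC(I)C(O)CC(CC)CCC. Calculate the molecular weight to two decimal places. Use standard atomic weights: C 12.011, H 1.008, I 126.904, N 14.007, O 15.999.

First, the molecular formula is C10H21IO (counting implicit H from valence).
  C: 10 × 12.011 = 120.110
  H: 21 × 1.008 = 21.168
  I: 1 × 126.904 = 126.904
  O: 1 × 15.999 = 15.999
Sum: 10×12.011 + 21×1.008 + 1×126.904 + 1×15.999 = 284.181 → 284.18 g/mol.

284.18 g/mol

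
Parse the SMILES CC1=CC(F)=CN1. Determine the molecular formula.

Walk through each heavy atom and fill implicit hydrogens from standard valence (C 4, N 3, O 2, S 2, halogen 1):
  atom 1: C, bond orders sum to 1 (valence 4) → 3 H
  atom 2: C, bond orders sum to 4 (valence 4) → 0 H
  atom 3: C, bond orders sum to 3 (valence 4) → 1 H
  atom 4: C, bond orders sum to 4 (valence 4) → 0 H
  atom 5: F (halogen, monovalent) → 0 H
  atom 6: C, bond orders sum to 3 (valence 4) → 1 H
  atom 7: N, bond orders sum to 2 (valence 3) → 1 H
Totals → C:5, H:6, F:1, N:1.

C5H6FN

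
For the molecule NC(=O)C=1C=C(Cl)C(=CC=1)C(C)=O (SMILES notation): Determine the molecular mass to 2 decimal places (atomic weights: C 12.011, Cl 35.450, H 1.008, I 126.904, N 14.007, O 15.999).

197.62 g/mol

First, the molecular formula is C9H8ClNO2 (counting implicit H from valence).
  C: 9 × 12.011 = 108.099
  Cl: 1 × 35.450 = 35.450
  H: 8 × 1.008 = 8.064
  N: 1 × 14.007 = 14.007
  O: 2 × 15.999 = 31.998
Sum: 9×12.011 + 1×35.450 + 8×1.008 + 1×14.007 + 2×15.999 = 197.618 → 197.62 g/mol.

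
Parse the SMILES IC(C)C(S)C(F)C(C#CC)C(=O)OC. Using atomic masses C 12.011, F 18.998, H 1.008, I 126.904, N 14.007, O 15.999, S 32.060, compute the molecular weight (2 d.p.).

344.18 g/mol

First, the molecular formula is C10H14FIO2S (counting implicit H from valence).
  C: 10 × 12.011 = 120.110
  F: 1 × 18.998 = 18.998
  H: 14 × 1.008 = 14.112
  I: 1 × 126.904 = 126.904
  O: 2 × 15.999 = 31.998
  S: 1 × 32.060 = 32.060
Sum: 10×12.011 + 1×18.998 + 14×1.008 + 1×126.904 + 2×15.999 + 1×32.060 = 344.182 → 344.18 g/mol.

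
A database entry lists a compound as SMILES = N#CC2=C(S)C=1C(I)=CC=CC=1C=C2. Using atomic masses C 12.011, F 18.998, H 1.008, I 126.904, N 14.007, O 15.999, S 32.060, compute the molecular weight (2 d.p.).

311.14 g/mol

First, the molecular formula is C11H6INS (counting implicit H from valence).
  C: 11 × 12.011 = 132.121
  H: 6 × 1.008 = 6.048
  I: 1 × 126.904 = 126.904
  N: 1 × 14.007 = 14.007
  S: 1 × 32.060 = 32.060
Sum: 11×12.011 + 6×1.008 + 1×126.904 + 1×14.007 + 1×32.060 = 311.140 → 311.14 g/mol.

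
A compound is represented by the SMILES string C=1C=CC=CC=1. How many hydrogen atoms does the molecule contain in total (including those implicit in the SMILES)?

Walk through each heavy atom and fill implicit hydrogens from standard valence (C 4, N 3, O 2, S 2, halogen 1):
  atom 1: C, bond orders sum to 3 (valence 4) → 1 H
  atom 2: C, bond orders sum to 3 (valence 4) → 1 H
  atom 3: C, bond orders sum to 3 (valence 4) → 1 H
  atom 4: C, bond orders sum to 3 (valence 4) → 1 H
  atom 5: C, bond orders sum to 3 (valence 4) → 1 H
  atom 6: C, bond orders sum to 3 (valence 4) → 1 H
Total hydrogens: 6.

6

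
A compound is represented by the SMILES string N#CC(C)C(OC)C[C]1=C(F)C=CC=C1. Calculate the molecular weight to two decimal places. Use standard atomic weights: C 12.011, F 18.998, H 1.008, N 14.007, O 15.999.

First, the molecular formula is C12H14FNO (counting implicit H from valence).
  C: 12 × 12.011 = 144.132
  F: 1 × 18.998 = 18.998
  H: 14 × 1.008 = 14.112
  N: 1 × 14.007 = 14.007
  O: 1 × 15.999 = 15.999
Sum: 12×12.011 + 1×18.998 + 14×1.008 + 1×14.007 + 1×15.999 = 207.248 → 207.25 g/mol.

207.25 g/mol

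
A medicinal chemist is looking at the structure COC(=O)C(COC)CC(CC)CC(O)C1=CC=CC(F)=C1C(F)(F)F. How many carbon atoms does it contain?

Count every carbon token in the SMILES (each C, including those in ring-closure positions and inside branches).
Carbon count: 18.

18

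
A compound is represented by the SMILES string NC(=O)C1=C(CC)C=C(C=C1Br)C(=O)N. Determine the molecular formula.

C10H11BrN2O2

Walk through each heavy atom and fill implicit hydrogens from standard valence (C 4, N 3, O 2, S 2, halogen 1):
  atom 1: N, bond orders sum to 1 (valence 3) → 2 H
  atom 2: C, bond orders sum to 4 (valence 4) → 0 H
  atom 3: O, bond orders sum to 2 (valence 2) → 0 H
  atom 4: C, bond orders sum to 4 (valence 4) → 0 H
  atom 5: C, bond orders sum to 4 (valence 4) → 0 H
  atom 6: C, bond orders sum to 2 (valence 4) → 2 H
  atom 7: C, bond orders sum to 1 (valence 4) → 3 H
  atom 8: C, bond orders sum to 3 (valence 4) → 1 H
  atom 9: C, bond orders sum to 4 (valence 4) → 0 H
  atom 10: C, bond orders sum to 3 (valence 4) → 1 H
  atom 11: C, bond orders sum to 4 (valence 4) → 0 H
  atom 12: Br (halogen, monovalent) → 0 H
  atom 13: C, bond orders sum to 4 (valence 4) → 0 H
  atom 14: O, bond orders sum to 2 (valence 2) → 0 H
  atom 15: N, bond orders sum to 1 (valence 3) → 2 H
Totals → C:10, H:11, Br:1, N:2, O:2.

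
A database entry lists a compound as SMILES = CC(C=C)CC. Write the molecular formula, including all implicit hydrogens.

C6H12

Walk through each heavy atom and fill implicit hydrogens from standard valence (C 4, N 3, O 2, S 2, halogen 1):
  atom 1: C, bond orders sum to 1 (valence 4) → 3 H
  atom 2: C, bond orders sum to 3 (valence 4) → 1 H
  atom 3: C, bond orders sum to 3 (valence 4) → 1 H
  atom 4: C, bond orders sum to 2 (valence 4) → 2 H
  atom 5: C, bond orders sum to 2 (valence 4) → 2 H
  atom 6: C, bond orders sum to 1 (valence 4) → 3 H
Totals → C:6, H:12.
In Hill order: C6H12.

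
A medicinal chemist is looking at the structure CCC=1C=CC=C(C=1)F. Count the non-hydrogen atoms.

Every atom symbol written in the SMILES (organic subset) is one heavy atom; implicit H are not written.
Heavy atoms by element → C:8, F:1.
Total: 9.

9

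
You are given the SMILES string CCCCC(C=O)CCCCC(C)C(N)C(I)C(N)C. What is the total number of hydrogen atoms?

33

Walk through each heavy atom and fill implicit hydrogens from standard valence (C 4, N 3, O 2, S 2, halogen 1):
  atom 1: C, bond orders sum to 1 (valence 4) → 3 H
  atom 2: C, bond orders sum to 2 (valence 4) → 2 H
  atom 3: C, bond orders sum to 2 (valence 4) → 2 H
  atom 4: C, bond orders sum to 2 (valence 4) → 2 H
  atom 5: C, bond orders sum to 3 (valence 4) → 1 H
  atom 6: C, bond orders sum to 3 (valence 4) → 1 H
  atom 7: O, bond orders sum to 2 (valence 2) → 0 H
  atom 8: C, bond orders sum to 2 (valence 4) → 2 H
  atom 9: C, bond orders sum to 2 (valence 4) → 2 H
  atom 10: C, bond orders sum to 2 (valence 4) → 2 H
  atom 11: C, bond orders sum to 2 (valence 4) → 2 H
  atom 12: C, bond orders sum to 3 (valence 4) → 1 H
  atom 13: C, bond orders sum to 1 (valence 4) → 3 H
  atom 14: C, bond orders sum to 3 (valence 4) → 1 H
  atom 15: N, bond orders sum to 1 (valence 3) → 2 H
  atom 16: C, bond orders sum to 3 (valence 4) → 1 H
  atom 17: I (halogen, monovalent) → 0 H
  atom 18: C, bond orders sum to 3 (valence 4) → 1 H
  atom 19: N, bond orders sum to 1 (valence 3) → 2 H
  atom 20: C, bond orders sum to 1 (valence 4) → 3 H
Total hydrogens: 33.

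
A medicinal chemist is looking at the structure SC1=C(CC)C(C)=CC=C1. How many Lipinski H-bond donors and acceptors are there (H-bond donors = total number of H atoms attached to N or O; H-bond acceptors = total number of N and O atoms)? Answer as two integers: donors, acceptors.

0, 0

Donors: find every N or O and count the H atoms it carries.
  (no N or O atoms present)
Lipinski HBD = 0.
Acceptors: N atoms = 0, O atoms = 0 → HBA = 0.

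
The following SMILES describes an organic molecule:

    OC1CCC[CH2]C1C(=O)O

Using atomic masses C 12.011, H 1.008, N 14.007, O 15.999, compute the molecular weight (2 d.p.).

First, the molecular formula is C7H12O3 (counting implicit H from valence).
  C: 7 × 12.011 = 84.077
  H: 12 × 1.008 = 12.096
  O: 3 × 15.999 = 47.997
Sum: 7×12.011 + 12×1.008 + 3×15.999 = 144.170 → 144.17 g/mol.

144.17 g/mol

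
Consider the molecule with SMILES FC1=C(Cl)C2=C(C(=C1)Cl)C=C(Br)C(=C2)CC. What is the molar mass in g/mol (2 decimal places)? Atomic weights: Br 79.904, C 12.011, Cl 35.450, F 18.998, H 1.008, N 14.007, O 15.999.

First, the molecular formula is C12H8BrCl2F (counting implicit H from valence).
  Br: 1 × 79.904 = 79.904
  C: 12 × 12.011 = 144.132
  Cl: 2 × 35.450 = 70.900
  F: 1 × 18.998 = 18.998
  H: 8 × 1.008 = 8.064
Sum: 1×79.904 + 12×12.011 + 2×35.450 + 1×18.998 + 8×1.008 = 321.998 → 322.00 g/mol.

322.00 g/mol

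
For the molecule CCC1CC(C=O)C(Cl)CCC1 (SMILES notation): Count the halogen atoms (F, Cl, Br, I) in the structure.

1

Halogen atoms appear at heavy-atom position 9 (1×Cl).
Other groups present: 1 aldehyde.
Halogen count: 1.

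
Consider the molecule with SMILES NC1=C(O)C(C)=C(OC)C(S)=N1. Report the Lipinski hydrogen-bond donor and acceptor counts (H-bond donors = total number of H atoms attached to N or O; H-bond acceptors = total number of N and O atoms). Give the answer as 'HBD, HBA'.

3, 4

Donors: find every N or O and count the H atoms it carries.
  atom 1 (N): bond orders sum to 1 → 2 H
  atom 4 (O): bond orders sum to 1 → 1 H
  atom 8 (O): bond orders sum to 2 → 0 H
  atom 12 (N): bond orders sum to 3 → 0 H
Lipinski HBD = 3.
Acceptors: N atoms = 2, O atoms = 2 → HBA = 4.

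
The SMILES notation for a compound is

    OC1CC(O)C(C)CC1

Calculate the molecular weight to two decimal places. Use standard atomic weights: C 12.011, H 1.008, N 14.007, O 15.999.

First, the molecular formula is C7H14O2 (counting implicit H from valence).
  C: 7 × 12.011 = 84.077
  H: 14 × 1.008 = 14.112
  O: 2 × 15.999 = 31.998
Sum: 7×12.011 + 14×1.008 + 2×15.999 = 130.187 → 130.19 g/mol.

130.19 g/mol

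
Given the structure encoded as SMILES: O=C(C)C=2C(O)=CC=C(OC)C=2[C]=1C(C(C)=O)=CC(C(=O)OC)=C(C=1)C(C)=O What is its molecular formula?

C21H20O7

Walk through each heavy atom and fill implicit hydrogens from standard valence (C 4, N 3, O 2, S 2, halogen 1):
  atom 1: O, bond orders sum to 2 (valence 2) → 0 H
  atom 2: C, bond orders sum to 4 (valence 4) → 0 H
  atom 3: C, bond orders sum to 1 (valence 4) → 3 H
  atom 4: C, bond orders sum to 4 (valence 4) → 0 H
  atom 5: C, bond orders sum to 4 (valence 4) → 0 H
  atom 6: O, bond orders sum to 1 (valence 2) → 1 H
  atom 7: C, bond orders sum to 3 (valence 4) → 1 H
  atom 8: C, bond orders sum to 3 (valence 4) → 1 H
  atom 9: C, bond orders sum to 4 (valence 4) → 0 H
  atom 10: O, bond orders sum to 2 (valence 2) → 0 H
  atom 11: C, bond orders sum to 1 (valence 4) → 3 H
  atom 12: C, bond orders sum to 4 (valence 4) → 0 H
  atom 13: C with explicit H count 0
  atom 14: C, bond orders sum to 4 (valence 4) → 0 H
  atom 15: C, bond orders sum to 4 (valence 4) → 0 H
  atom 16: C, bond orders sum to 1 (valence 4) → 3 H
  atom 17: O, bond orders sum to 2 (valence 2) → 0 H
  atom 18: C, bond orders sum to 3 (valence 4) → 1 H
  atom 19: C, bond orders sum to 4 (valence 4) → 0 H
  atom 20: C, bond orders sum to 4 (valence 4) → 0 H
  atom 21: O, bond orders sum to 2 (valence 2) → 0 H
  atom 22: O, bond orders sum to 2 (valence 2) → 0 H
  atom 23: C, bond orders sum to 1 (valence 4) → 3 H
  atom 24: C, bond orders sum to 4 (valence 4) → 0 H
  atom 25: C, bond orders sum to 3 (valence 4) → 1 H
  atom 26: C, bond orders sum to 4 (valence 4) → 0 H
  atom 27: C, bond orders sum to 1 (valence 4) → 3 H
  atom 28: O, bond orders sum to 2 (valence 2) → 0 H
Totals → C:21, H:20, O:7.
In Hill order: C21H20O7.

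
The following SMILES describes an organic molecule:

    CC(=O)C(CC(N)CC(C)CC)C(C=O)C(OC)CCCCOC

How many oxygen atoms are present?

4

Scan the SMILES for O atoms (remember two-letter symbols like Cl and Br are single atoms).
Oxygen count: 4.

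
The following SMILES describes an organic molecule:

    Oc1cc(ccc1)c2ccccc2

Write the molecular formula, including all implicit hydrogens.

C12H10O

Walk through each heavy atom and fill implicit hydrogens from standard valence (C 4, N 3, O 2, S 2, halogen 1); for lowercase aromatic atoms, an aromatic c carries 1 H when it has two neighbours and 0 H with three, and aromatic n carries 0 H:
  atom 1: O, bond orders sum to 1 (valence 2) → 1 H
  atom 2: aromatic c, 3 neighbours → 0 H
  atom 3: aromatic c, 2 neighbours → 1 H
  atom 4: aromatic c, 3 neighbours → 0 H
  atom 5: aromatic c, 2 neighbours → 1 H
  atom 6: aromatic c, 2 neighbours → 1 H
  atom 7: aromatic c, 2 neighbours → 1 H
  atom 8: aromatic c, 3 neighbours → 0 H
  atom 9: aromatic c, 2 neighbours → 1 H
  atom 10: aromatic c, 2 neighbours → 1 H
  atom 11: aromatic c, 2 neighbours → 1 H
  atom 12: aromatic c, 2 neighbours → 1 H
  atom 13: aromatic c, 2 neighbours → 1 H
Totals → C:12, H:10, O:1.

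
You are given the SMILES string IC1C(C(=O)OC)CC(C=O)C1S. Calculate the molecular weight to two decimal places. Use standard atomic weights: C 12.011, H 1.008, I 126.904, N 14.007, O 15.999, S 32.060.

First, the molecular formula is C8H11IO3S (counting implicit H from valence).
  C: 8 × 12.011 = 96.088
  H: 11 × 1.008 = 11.088
  I: 1 × 126.904 = 126.904
  O: 3 × 15.999 = 47.997
  S: 1 × 32.060 = 32.060
Sum: 8×12.011 + 11×1.008 + 1×126.904 + 3×15.999 + 1×32.060 = 314.137 → 314.14 g/mol.

314.14 g/mol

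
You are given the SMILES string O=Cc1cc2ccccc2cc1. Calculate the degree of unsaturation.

Molecular formula: C11H8O.
DoU = (2C + 2 + N − H − X) / 2, where X is the halogen count and O/S are ignored.
    = (2·11 + 2 + 0 − 8 − 0) / 2 = 16 / 2 = 8.

8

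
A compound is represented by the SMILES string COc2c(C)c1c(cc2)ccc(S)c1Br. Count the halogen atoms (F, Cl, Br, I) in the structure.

Halogen atoms appear at heavy-atom position 15 (1×Br).
Other groups present: 1 ether, 1 thiol.
Halogen count: 1.

1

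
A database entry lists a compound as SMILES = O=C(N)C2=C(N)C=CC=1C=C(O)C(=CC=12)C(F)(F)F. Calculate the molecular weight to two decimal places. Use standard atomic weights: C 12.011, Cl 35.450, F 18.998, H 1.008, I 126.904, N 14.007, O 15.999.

First, the molecular formula is C12H9F3N2O2 (counting implicit H from valence).
  C: 12 × 12.011 = 144.132
  F: 3 × 18.998 = 56.994
  H: 9 × 1.008 = 9.072
  N: 2 × 14.007 = 28.014
  O: 2 × 15.999 = 31.998
Sum: 12×12.011 + 3×18.998 + 9×1.008 + 2×14.007 + 2×15.999 = 270.210 → 270.21 g/mol.

270.21 g/mol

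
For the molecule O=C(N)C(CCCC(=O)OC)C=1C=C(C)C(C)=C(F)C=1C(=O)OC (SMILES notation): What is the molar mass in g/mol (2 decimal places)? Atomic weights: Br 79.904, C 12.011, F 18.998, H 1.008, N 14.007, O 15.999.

339.36 g/mol

First, the molecular formula is C17H22FNO5 (counting implicit H from valence).
  C: 17 × 12.011 = 204.187
  F: 1 × 18.998 = 18.998
  H: 22 × 1.008 = 22.176
  N: 1 × 14.007 = 14.007
  O: 5 × 15.999 = 79.995
Sum: 17×12.011 + 1×18.998 + 22×1.008 + 1×14.007 + 5×15.999 = 339.363 → 339.36 g/mol.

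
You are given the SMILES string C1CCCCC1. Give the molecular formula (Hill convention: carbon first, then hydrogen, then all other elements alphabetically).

Walk through each heavy atom and fill implicit hydrogens from standard valence (C 4, N 3, O 2, S 2, halogen 1):
  atom 1: C, bond orders sum to 2 (valence 4) → 2 H
  atom 2: C, bond orders sum to 2 (valence 4) → 2 H
  atom 3: C, bond orders sum to 2 (valence 4) → 2 H
  atom 4: C, bond orders sum to 2 (valence 4) → 2 H
  atom 5: C, bond orders sum to 2 (valence 4) → 2 H
  atom 6: C, bond orders sum to 2 (valence 4) → 2 H
Totals → C:6, H:12.
In Hill order: C6H12.

C6H12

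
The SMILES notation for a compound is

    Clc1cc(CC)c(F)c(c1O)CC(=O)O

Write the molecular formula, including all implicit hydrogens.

C10H10ClFO3

Walk through each heavy atom and fill implicit hydrogens from standard valence (C 4, N 3, O 2, S 2, halogen 1); for lowercase aromatic atoms, an aromatic c carries 1 H when it has two neighbours and 0 H with three, and aromatic n carries 0 H:
  atom 1: Cl (halogen, monovalent) → 0 H
  atom 2: aromatic c, 3 neighbours → 0 H
  atom 3: aromatic c, 2 neighbours → 1 H
  atom 4: aromatic c, 3 neighbours → 0 H
  atom 5: C, bond orders sum to 2 (valence 4) → 2 H
  atom 6: C, bond orders sum to 1 (valence 4) → 3 H
  atom 7: aromatic c, 3 neighbours → 0 H
  atom 8: F (halogen, monovalent) → 0 H
  atom 9: aromatic c, 3 neighbours → 0 H
  atom 10: aromatic c, 3 neighbours → 0 H
  atom 11: O, bond orders sum to 1 (valence 2) → 1 H
  atom 12: C, bond orders sum to 2 (valence 4) → 2 H
  atom 13: C, bond orders sum to 4 (valence 4) → 0 H
  atom 14: O, bond orders sum to 2 (valence 2) → 0 H
  atom 15: O, bond orders sum to 1 (valence 2) → 1 H
Totals → C:10, H:10, Cl:1, F:1, O:3.
In Hill order: C10H10ClFO3.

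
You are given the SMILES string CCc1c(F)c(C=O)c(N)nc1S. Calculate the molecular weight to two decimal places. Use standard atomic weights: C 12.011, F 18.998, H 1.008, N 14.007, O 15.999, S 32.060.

200.23 g/mol

First, the molecular formula is C8H9FN2OS (counting implicit H from valence).
  C: 8 × 12.011 = 96.088
  F: 1 × 18.998 = 18.998
  H: 9 × 1.008 = 9.072
  N: 2 × 14.007 = 28.014
  O: 1 × 15.999 = 15.999
  S: 1 × 32.060 = 32.060
Sum: 8×12.011 + 1×18.998 + 9×1.008 + 2×14.007 + 1×15.999 + 1×32.060 = 200.231 → 200.23 g/mol.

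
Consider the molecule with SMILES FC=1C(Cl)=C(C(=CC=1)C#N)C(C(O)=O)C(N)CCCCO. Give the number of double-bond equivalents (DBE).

7

Degree of unsaturation = (number of rings) + (number of π bonds).
Ring closures in the SMILES: 1.
π bonds: 4 double bonds (each 1 DoU), 1 triple bond (each 2 DoU) → 6 DoU from unsaturation.
Total DoU = 1 + 6 = 7.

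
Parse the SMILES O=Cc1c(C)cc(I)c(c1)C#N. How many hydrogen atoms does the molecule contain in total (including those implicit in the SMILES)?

6

Walk through each heavy atom and fill implicit hydrogens from standard valence (C 4, N 3, O 2, S 2, halogen 1); for lowercase aromatic atoms, an aromatic c carries 1 H when it has two neighbours and 0 H with three, and aromatic n carries 0 H:
  atom 1: O, bond orders sum to 2 (valence 2) → 0 H
  atom 2: C, bond orders sum to 3 (valence 4) → 1 H
  atom 3: aromatic c, 3 neighbours → 0 H
  atom 4: aromatic c, 3 neighbours → 0 H
  atom 5: C, bond orders sum to 1 (valence 4) → 3 H
  atom 6: aromatic c, 2 neighbours → 1 H
  atom 7: aromatic c, 3 neighbours → 0 H
  atom 8: I (halogen, monovalent) → 0 H
  atom 9: aromatic c, 3 neighbours → 0 H
  atom 10: aromatic c, 2 neighbours → 1 H
  atom 11: C, bond orders sum to 4 (valence 4) → 0 H
  atom 12: N, bond orders sum to 3 (valence 3) → 0 H
Total hydrogens: 6.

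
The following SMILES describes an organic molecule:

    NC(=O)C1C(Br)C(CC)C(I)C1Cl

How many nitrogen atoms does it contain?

1

Scan the SMILES for N atoms (remember two-letter symbols like Cl and Br are single atoms).
Nitrogen count: 1.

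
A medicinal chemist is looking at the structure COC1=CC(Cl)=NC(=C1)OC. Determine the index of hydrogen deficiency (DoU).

Degree of unsaturation = (number of rings) + (number of π bonds).
Ring closures in the SMILES: 1.
π bonds: 3 double bonds (each 1 DoU) → 3 DoU from unsaturation.
Total DoU = 1 + 3 = 4.

4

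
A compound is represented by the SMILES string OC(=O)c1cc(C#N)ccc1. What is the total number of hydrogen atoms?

Walk through each heavy atom and fill implicit hydrogens from standard valence (C 4, N 3, O 2, S 2, halogen 1); for lowercase aromatic atoms, an aromatic c carries 1 H when it has two neighbours and 0 H with three, and aromatic n carries 0 H:
  atom 1: O, bond orders sum to 1 (valence 2) → 1 H
  atom 2: C, bond orders sum to 4 (valence 4) → 0 H
  atom 3: O, bond orders sum to 2 (valence 2) → 0 H
  atom 4: aromatic c, 3 neighbours → 0 H
  atom 5: aromatic c, 2 neighbours → 1 H
  atom 6: aromatic c, 3 neighbours → 0 H
  atom 7: C, bond orders sum to 4 (valence 4) → 0 H
  atom 8: N, bond orders sum to 3 (valence 3) → 0 H
  atom 9: aromatic c, 2 neighbours → 1 H
  atom 10: aromatic c, 2 neighbours → 1 H
  atom 11: aromatic c, 2 neighbours → 1 H
Total hydrogens: 5.

5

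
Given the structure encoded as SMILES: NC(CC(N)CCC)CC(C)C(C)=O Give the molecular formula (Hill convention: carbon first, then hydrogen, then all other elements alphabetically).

C11H24N2O

Walk through each heavy atom and fill implicit hydrogens from standard valence (C 4, N 3, O 2, S 2, halogen 1):
  atom 1: N, bond orders sum to 1 (valence 3) → 2 H
  atom 2: C, bond orders sum to 3 (valence 4) → 1 H
  atom 3: C, bond orders sum to 2 (valence 4) → 2 H
  atom 4: C, bond orders sum to 3 (valence 4) → 1 H
  atom 5: N, bond orders sum to 1 (valence 3) → 2 H
  atom 6: C, bond orders sum to 2 (valence 4) → 2 H
  atom 7: C, bond orders sum to 2 (valence 4) → 2 H
  atom 8: C, bond orders sum to 1 (valence 4) → 3 H
  atom 9: C, bond orders sum to 2 (valence 4) → 2 H
  atom 10: C, bond orders sum to 3 (valence 4) → 1 H
  atom 11: C, bond orders sum to 1 (valence 4) → 3 H
  atom 12: C, bond orders sum to 4 (valence 4) → 0 H
  atom 13: C, bond orders sum to 1 (valence 4) → 3 H
  atom 14: O, bond orders sum to 2 (valence 2) → 0 H
Totals → C:11, H:24, N:2, O:1.
In Hill order: C11H24N2O.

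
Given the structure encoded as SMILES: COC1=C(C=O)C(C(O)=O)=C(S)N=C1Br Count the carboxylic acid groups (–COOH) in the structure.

The carboxylic acid motif appears at heavy-atom position 8 in the SMILES.
Other groups present: 1 aldehyde, 1 ether, 1 thiol.
Carboxylic acid count: 1.

1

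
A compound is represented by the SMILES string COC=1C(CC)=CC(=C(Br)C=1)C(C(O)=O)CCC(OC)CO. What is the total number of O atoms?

5

Scan the SMILES for O atoms (remember two-letter symbols like Cl and Br are single atoms).
Oxygen count: 5.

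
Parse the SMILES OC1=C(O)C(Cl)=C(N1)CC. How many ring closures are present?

In SMILES, each pair of matching ring-closure digits denotes one ring-closing bond; the number of such bonds equals the number of independent rings.
Ring-closure bonds here: 1.

1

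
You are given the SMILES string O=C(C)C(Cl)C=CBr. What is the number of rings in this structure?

In SMILES, each pair of matching ring-closure digits denotes one ring-closing bond; the number of such bonds equals the number of independent rings.
Ring-closure bonds here: 0.

0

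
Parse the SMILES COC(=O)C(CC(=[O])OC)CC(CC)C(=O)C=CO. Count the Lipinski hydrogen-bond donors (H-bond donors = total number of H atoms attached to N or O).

Donors: find every N or O and count the H atoms it carries.
  atom 2 (O): bond orders sum to 2 → 0 H
  atom 4 (O): bond orders sum to 2 → 0 H
  atom 8 (O): bond orders sum to 2 → 0 H
  atom 9 (O): bond orders sum to 2 → 0 H
  atom 16 (O): bond orders sum to 2 → 0 H
  atom 19 (O): bond orders sum to 1 → 1 H
Lipinski HBD = 1.

1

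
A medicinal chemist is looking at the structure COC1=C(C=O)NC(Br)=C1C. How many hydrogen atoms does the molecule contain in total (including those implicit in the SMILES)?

8

Walk through each heavy atom and fill implicit hydrogens from standard valence (C 4, N 3, O 2, S 2, halogen 1):
  atom 1: C, bond orders sum to 1 (valence 4) → 3 H
  atom 2: O, bond orders sum to 2 (valence 2) → 0 H
  atom 3: C, bond orders sum to 4 (valence 4) → 0 H
  atom 4: C, bond orders sum to 4 (valence 4) → 0 H
  atom 5: C, bond orders sum to 3 (valence 4) → 1 H
  atom 6: O, bond orders sum to 2 (valence 2) → 0 H
  atom 7: N, bond orders sum to 2 (valence 3) → 1 H
  atom 8: C, bond orders sum to 4 (valence 4) → 0 H
  atom 9: Br (halogen, monovalent) → 0 H
  atom 10: C, bond orders sum to 4 (valence 4) → 0 H
  atom 11: C, bond orders sum to 1 (valence 4) → 3 H
Total hydrogens: 8.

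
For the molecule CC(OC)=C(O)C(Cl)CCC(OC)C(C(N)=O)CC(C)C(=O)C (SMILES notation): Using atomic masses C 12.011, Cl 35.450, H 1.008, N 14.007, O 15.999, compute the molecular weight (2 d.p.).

First, the molecular formula is C16H28ClNO5 (counting implicit H from valence).
  C: 16 × 12.011 = 192.176
  Cl: 1 × 35.450 = 35.450
  H: 28 × 1.008 = 28.224
  N: 1 × 14.007 = 14.007
  O: 5 × 15.999 = 79.995
Sum: 16×12.011 + 1×35.450 + 28×1.008 + 1×14.007 + 5×15.999 = 349.852 → 349.85 g/mol.

349.85 g/mol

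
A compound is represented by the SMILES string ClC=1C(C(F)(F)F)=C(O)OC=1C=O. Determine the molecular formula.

Walk through each heavy atom and fill implicit hydrogens from standard valence (C 4, N 3, O 2, S 2, halogen 1):
  atom 1: Cl (halogen, monovalent) → 0 H
  atom 2: C, bond orders sum to 4 (valence 4) → 0 H
  atom 3: C, bond orders sum to 4 (valence 4) → 0 H
  atom 4: C, bond orders sum to 4 (valence 4) → 0 H
  atom 5: F (halogen, monovalent) → 0 H
  atom 6: F (halogen, monovalent) → 0 H
  atom 7: F (halogen, monovalent) → 0 H
  atom 8: C, bond orders sum to 4 (valence 4) → 0 H
  atom 9: O, bond orders sum to 1 (valence 2) → 1 H
  atom 10: O, bond orders sum to 2 (valence 2) → 0 H
  atom 11: C, bond orders sum to 4 (valence 4) → 0 H
  atom 12: C, bond orders sum to 3 (valence 4) → 1 H
  atom 13: O, bond orders sum to 2 (valence 2) → 0 H
Totals → C:6, H:2, Cl:1, F:3, O:3.
In Hill order: C6H2ClF3O3.

C6H2ClF3O3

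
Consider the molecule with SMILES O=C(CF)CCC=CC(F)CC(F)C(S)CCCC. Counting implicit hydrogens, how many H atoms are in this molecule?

Walk through each heavy atom and fill implicit hydrogens from standard valence (C 4, N 3, O 2, S 2, halogen 1):
  atom 1: O, bond orders sum to 2 (valence 2) → 0 H
  atom 2: C, bond orders sum to 4 (valence 4) → 0 H
  atom 3: C, bond orders sum to 2 (valence 4) → 2 H
  atom 4: F (halogen, monovalent) → 0 H
  atom 5: C, bond orders sum to 2 (valence 4) → 2 H
  atom 6: C, bond orders sum to 2 (valence 4) → 2 H
  atom 7: C, bond orders sum to 3 (valence 4) → 1 H
  atom 8: C, bond orders sum to 3 (valence 4) → 1 H
  atom 9: C, bond orders sum to 3 (valence 4) → 1 H
  atom 10: F (halogen, monovalent) → 0 H
  atom 11: C, bond orders sum to 2 (valence 4) → 2 H
  atom 12: C, bond orders sum to 3 (valence 4) → 1 H
  atom 13: F (halogen, monovalent) → 0 H
  atom 14: C, bond orders sum to 3 (valence 4) → 1 H
  atom 15: S, bond orders sum to 1 (valence 2) → 1 H
  atom 16: C, bond orders sum to 2 (valence 4) → 2 H
  atom 17: C, bond orders sum to 2 (valence 4) → 2 H
  atom 18: C, bond orders sum to 2 (valence 4) → 2 H
  atom 19: C, bond orders sum to 1 (valence 4) → 3 H
Total hydrogens: 23.

23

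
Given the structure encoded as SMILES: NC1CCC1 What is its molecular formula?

Walk through each heavy atom and fill implicit hydrogens from standard valence (C 4, N 3, O 2, S 2, halogen 1):
  atom 1: N, bond orders sum to 1 (valence 3) → 2 H
  atom 2: C, bond orders sum to 3 (valence 4) → 1 H
  atom 3: C, bond orders sum to 2 (valence 4) → 2 H
  atom 4: C, bond orders sum to 2 (valence 4) → 2 H
  atom 5: C, bond orders sum to 2 (valence 4) → 2 H
Totals → C:4, H:9, N:1.
In Hill order: C4H9N.

C4H9N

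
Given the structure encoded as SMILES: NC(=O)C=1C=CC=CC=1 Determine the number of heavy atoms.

9

Every atom symbol written in the SMILES (organic subset) is one heavy atom; implicit H are not written.
Heavy atoms by element → C:7, N:1, O:1.
Total: 9.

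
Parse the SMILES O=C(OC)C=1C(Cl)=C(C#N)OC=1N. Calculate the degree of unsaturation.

6

Molecular formula: C7H5ClN2O3.
DoU = (2C + 2 + N − H − X) / 2, where X is the halogen count and O/S are ignored.
    = (2·7 + 2 + 2 − 5 − 1) / 2 = 12 / 2 = 6.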